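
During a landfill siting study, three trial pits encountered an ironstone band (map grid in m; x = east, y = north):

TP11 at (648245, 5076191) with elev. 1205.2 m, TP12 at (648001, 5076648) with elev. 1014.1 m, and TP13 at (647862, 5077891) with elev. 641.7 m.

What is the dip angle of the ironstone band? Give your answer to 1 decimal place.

21.2°

Let the plane be z = a·x + b·y + c.
TP12−TP11: −244a + 457b = −191.1;  TP13−TP11: −383a + 1700b = −563.5.
Solving gives a = 0.28090, b = −0.26819.
Gradient magnitude |∇z| = √(a² + b²) = √(0.07890 + 0.07192) = 0.38836.
True dip = arctan(0.38836) = 21.2°, dipping toward NW (azimuth ≈ 314°).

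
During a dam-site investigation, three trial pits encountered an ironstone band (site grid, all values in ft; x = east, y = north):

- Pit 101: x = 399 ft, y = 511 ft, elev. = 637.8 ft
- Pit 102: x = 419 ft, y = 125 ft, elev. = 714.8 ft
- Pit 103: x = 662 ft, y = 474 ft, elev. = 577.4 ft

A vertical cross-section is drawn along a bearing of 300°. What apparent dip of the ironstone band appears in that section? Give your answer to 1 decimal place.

6.8°

Two edge vectors: Pit 101→Pit 102 = (20, -386, 77), Pit 101→Pit 103 = (263, -37, -60.4).
Normal n = (Pit 101→Pit 102) × (Pit 101→Pit 103) = (26163.4, 21459, 100778).
So ∂z/∂x = −n_x/n_z = −0.25961 and ∂z/∂y = −n_y/n_z = −0.21293.
Unit vector along 300° is (sin 300°, cos 300°) = (-0.8660, 0.5000).
Slope in that direction = a·(-0.8660) + b·(0.5000) = 0.11837.
Apparent dip = arctan|0.11837| = 6.8° (true dip is 18.6°, so apparent ≤ true as expected).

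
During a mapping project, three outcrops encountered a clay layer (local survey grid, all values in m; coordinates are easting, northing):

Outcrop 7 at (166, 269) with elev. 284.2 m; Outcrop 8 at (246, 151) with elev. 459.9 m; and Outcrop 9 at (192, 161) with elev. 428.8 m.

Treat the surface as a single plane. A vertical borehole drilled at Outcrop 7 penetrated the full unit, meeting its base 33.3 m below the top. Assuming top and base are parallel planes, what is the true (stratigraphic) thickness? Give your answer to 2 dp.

Let the plane be z = a·easting + b·northing + c.
Outcrop 8−Outcrop 7: 80a − 118b = 175.7;  Outcrop 9−Outcrop 7: 26a − 108b = 144.6.
Solving gives a = 0.34329, b = −1.25625.
|∇z| = √(a²+b²) = 1.30231, so dip δ = arctan(1.30231) = 52.48°.
True thickness = vertical thickness × cos δ = 33.3 × cos 52.48° = 20.28 m.

20.28 m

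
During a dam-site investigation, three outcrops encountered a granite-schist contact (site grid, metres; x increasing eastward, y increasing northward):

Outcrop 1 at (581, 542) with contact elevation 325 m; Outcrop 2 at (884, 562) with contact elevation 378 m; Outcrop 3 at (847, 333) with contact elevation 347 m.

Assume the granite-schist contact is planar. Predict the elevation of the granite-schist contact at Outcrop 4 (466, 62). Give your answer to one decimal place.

Let the plane be z = a·x + b·y + c.
Outcrop 2−Outcrop 1: 303a + 20b = 53;  Outcrop 3−Outcrop 1: 266a − 209b = 22.
Solving gives a = 0.16777, b = 0.10826.
Then c = 325 − a·581 − b·542 = 168.85.
At (466, 62): z = 78.2 + 6.7 + 168.85 = 253.7 m.

253.7 m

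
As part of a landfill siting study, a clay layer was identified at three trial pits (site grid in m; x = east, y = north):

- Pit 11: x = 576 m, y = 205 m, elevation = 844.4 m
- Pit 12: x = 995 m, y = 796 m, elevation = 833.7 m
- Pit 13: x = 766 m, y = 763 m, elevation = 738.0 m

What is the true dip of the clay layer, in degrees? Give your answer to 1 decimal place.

Two edge vectors: Pit 11→Pit 12 = (419, 591, -10.7), Pit 11→Pit 13 = (190, 558, -106.4).
Normal n = (Pit 11→Pit 12) × (Pit 11→Pit 13) = (-56911.8, 42548.6, 121512).
So ∂z/∂x = −n_x/n_z = 0.46836 and ∂z/∂y = −n_y/n_z = −0.35016.
Gradient magnitude |∇z| = √(a² + b²) = √(0.21936 + 0.12261) = 0.58479.
True dip = arctan(0.58479) = 30.3°, dipping toward NW (azimuth ≈ 307°).

30.3°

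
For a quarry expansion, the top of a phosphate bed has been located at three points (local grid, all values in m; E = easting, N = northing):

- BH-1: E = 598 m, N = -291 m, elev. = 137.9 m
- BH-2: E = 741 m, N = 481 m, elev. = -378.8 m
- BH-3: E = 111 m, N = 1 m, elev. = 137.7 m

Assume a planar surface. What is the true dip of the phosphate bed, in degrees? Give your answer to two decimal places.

Two edge vectors: BH-1→BH-2 = (143, 772, -516.7), BH-1→BH-3 = (-487, 292, -0.2).
Normal n = (BH-1→BH-2) × (BH-1→BH-3) = (150722, 251661.5, 417720).
So ∂z/∂E = −n_x/n_z = −0.36082 and ∂z/∂N = −n_y/n_z = −0.60246.
Gradient magnitude |∇z| = √(a² + b²) = √(0.13019 + 0.36296) = 0.70225.
True dip = arctan(0.70225) = 35.08°, dipping toward NNE (azimuth ≈ 031°).

35.08°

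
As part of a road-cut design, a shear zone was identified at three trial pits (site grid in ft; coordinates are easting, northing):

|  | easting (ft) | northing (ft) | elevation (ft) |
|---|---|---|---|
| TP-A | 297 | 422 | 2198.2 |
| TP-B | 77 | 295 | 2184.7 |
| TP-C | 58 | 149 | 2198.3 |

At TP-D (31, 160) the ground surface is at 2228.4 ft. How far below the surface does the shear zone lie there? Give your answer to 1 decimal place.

34.7 ft

Two edge vectors: TP-A→TP-B = (-220, -127, -13.5), TP-A→TP-C = (-239, -273, 0.1).
Normal n = (TP-A→TP-B) × (TP-A→TP-C) = (-3698.2, 3248.5, 29707).
So ∂z/∂easting = −n_x/n_z = 0.12449 and ∂z/∂northing = −n_y/n_z = −0.10935.
Intercept c from TP-A: 2198.2 − 36.97 + 46.15 = 2207.37.
At (31, 160): z_contact = 3.86 − 17.50 + 2207.37 = 2193.74 ft.
Depth below ground = 2228.4 − 2193.74 = 34.7 ft.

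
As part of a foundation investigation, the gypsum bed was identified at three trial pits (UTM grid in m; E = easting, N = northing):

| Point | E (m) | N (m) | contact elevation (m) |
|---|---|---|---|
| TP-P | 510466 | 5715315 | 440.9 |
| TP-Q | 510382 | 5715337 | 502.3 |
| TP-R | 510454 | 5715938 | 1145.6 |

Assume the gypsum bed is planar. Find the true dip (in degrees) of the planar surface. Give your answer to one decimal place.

Two edge vectors: TP-P→TP-Q = (-84, 22, 61.4), TP-P→TP-R = (-12, 623, 704.7).
Normal n = (TP-P→TP-Q) × (TP-P→TP-R) = (-22748.8, 58458, -52068).
So ∂z/∂E = −n_x/n_z = −0.43691 and ∂z/∂N = −n_y/n_z = 1.12272.
Gradient magnitude |∇z| = √(a² + b²) = √(0.19089 + 1.26051) = 1.20474.
True dip = arctan(1.20474) = 50.3°, dipping toward SSE (azimuth ≈ 159°).

50.3°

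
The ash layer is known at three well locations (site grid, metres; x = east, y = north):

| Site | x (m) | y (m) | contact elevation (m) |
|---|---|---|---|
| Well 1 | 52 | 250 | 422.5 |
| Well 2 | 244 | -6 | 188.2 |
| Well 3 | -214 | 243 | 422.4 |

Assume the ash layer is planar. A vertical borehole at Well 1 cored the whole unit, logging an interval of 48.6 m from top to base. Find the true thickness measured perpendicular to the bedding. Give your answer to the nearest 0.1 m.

36.2 m

Let the plane be z = a·x + b·y + c.
Well 2−Well 1: 192a − 256b = −234.3;  Well 3−Well 1: −266a − 7b = −0.1.
Solving gives a = −0.02325, b = 0.89780.
|∇z| = √(a²+b²) = 0.89810, so dip δ = arctan(0.89810) = 41.93°.
True thickness = vertical thickness × cos δ = 48.6 × cos 41.93° = 36.2 m.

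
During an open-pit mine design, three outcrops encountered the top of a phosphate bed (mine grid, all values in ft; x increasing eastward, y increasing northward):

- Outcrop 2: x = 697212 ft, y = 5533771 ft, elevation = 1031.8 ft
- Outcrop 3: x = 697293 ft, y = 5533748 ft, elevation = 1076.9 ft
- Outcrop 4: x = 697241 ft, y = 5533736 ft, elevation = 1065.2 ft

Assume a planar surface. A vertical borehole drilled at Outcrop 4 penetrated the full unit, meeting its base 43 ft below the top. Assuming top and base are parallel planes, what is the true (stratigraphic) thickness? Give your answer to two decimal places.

Two edge vectors: Outcrop 2→Outcrop 3 = (81, -23, 45.1), Outcrop 2→Outcrop 4 = (29, -35, 33.4).
Normal n = (Outcrop 2→Outcrop 3) × (Outcrop 2→Outcrop 4) = (810.3, -1397.5, -2168).
So ∂z/∂x = −n_x/n_z = 0.37375 and ∂z/∂y = −n_y/n_z = −0.64460.
|∇z| = √(a²+b²) = 0.74512, so dip δ = arctan(0.74512) = 36.69°.
True thickness = vertical thickness × cos δ = 43 × cos 36.69° = 34.48 ft.

34.48 ft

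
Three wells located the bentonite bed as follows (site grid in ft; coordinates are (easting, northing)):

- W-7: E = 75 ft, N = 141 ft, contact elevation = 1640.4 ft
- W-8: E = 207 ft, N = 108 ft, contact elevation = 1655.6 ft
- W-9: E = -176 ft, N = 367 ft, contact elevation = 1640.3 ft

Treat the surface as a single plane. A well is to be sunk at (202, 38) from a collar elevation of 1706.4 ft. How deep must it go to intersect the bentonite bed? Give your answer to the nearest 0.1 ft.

Two edge vectors: W-7→W-8 = (132, -33, 15.2), W-7→W-9 = (-251, 226, -0.1).
Normal n = (W-7→W-8) × (W-7→W-9) = (-3431.9, -3802, 21549).
So ∂z/∂E = −n_x/n_z = 0.15926 and ∂z/∂N = −n_y/n_z = 0.17644.
Intercept c from W-7: 1640.4 − 11.94 − 24.88 = 1603.58.
At (202, 38): z_contact = 32.17 + 6.70 + 1603.58 = 1642.45 ft.
Depth below ground = 1706.4 − 1642.45 = 63.9 ft.

63.9 ft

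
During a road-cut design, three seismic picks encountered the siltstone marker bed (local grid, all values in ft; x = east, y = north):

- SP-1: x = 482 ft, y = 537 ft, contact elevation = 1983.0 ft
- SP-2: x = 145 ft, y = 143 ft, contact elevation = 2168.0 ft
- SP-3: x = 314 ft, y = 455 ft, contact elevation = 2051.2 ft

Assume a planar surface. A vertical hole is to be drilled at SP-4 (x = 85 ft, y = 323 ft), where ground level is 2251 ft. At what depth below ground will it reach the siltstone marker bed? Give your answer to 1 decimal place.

102.6 ft

Two edge vectors: SP-1→SP-2 = (-337, -394, 185), SP-1→SP-3 = (-168, -82, 68.2).
Normal n = (SP-1→SP-2) × (SP-1→SP-3) = (-11700.8, -8096.6, -38558).
So ∂z/∂x = −n_x/n_z = −0.30346 and ∂z/∂y = −n_y/n_z = −0.20998.
Intercept c from SP-1: 1983 + 146.27 + 112.76 = 2242.03.
At (85, 323): z_contact = −25.79 − 67.83 + 2242.03 = 2148.41 ft.
Depth below ground = 2251 − 2148.41 = 102.6 ft.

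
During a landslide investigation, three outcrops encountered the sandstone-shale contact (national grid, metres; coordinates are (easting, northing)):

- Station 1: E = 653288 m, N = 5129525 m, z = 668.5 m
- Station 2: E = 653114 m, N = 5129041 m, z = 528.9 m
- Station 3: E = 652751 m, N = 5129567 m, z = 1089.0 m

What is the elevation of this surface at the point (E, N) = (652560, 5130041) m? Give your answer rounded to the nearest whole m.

1493 m

Let the plane be z = a·E + b·N + c.
Station 2−Station 1: −174a − 484b = −139.6;  Station 3−Station 1: −537a + 42b = 420.5.
Solving gives a = −0.73969672, b = 0.55435378.
Then c = 668.5 − a·653288 − b·5129525 = −2359668.09.
At (652560, 5130041): z = −482696.5 + 2843857.6 − 2359668.09 = 1493.0 m.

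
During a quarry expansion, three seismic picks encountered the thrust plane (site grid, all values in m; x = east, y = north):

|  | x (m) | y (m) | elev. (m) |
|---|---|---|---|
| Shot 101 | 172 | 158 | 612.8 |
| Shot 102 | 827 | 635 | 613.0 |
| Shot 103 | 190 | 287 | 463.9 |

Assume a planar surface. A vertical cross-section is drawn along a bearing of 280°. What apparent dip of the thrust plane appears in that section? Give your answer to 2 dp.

48.86°

Let the plane be z = a·x + b·y + c.
Shot 102−Shot 101: 655a + 477b = 0.2;  Shot 103−Shot 101: 18a + 129b = −148.9.
Solving gives a = 0.93600, b = −1.28487.
Unit vector along 280° is (sin 280°, cos 280°) = (-0.9848, 0.1736).
Slope in that direction = a·(-0.9848) + b·(0.1736) = −1.14490.
Apparent dip = arctan|1.14490| = 48.86° (true dip is 57.8°, so apparent ≤ true as expected).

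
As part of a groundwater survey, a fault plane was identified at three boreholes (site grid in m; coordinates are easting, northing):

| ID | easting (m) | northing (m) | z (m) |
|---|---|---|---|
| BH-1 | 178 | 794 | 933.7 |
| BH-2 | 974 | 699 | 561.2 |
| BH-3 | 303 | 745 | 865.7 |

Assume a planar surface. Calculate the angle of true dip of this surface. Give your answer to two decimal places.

Two edge vectors: BH-1→BH-2 = (796, -95, -372.5), BH-1→BH-3 = (125, -49, -68).
Normal n = (BH-1→BH-2) × (BH-1→BH-3) = (-11792.5, 7565.5, -27129).
So ∂z/∂easting = −n_x/n_z = −0.43468 and ∂z/∂northing = −n_y/n_z = 0.27887.
Gradient magnitude |∇z| = √(a² + b²) = √(0.18895 + 0.07777) = 0.51645.
True dip = arctan(0.51645) = 27.31°, dipping toward ESE (azimuth ≈ 123°).

27.31°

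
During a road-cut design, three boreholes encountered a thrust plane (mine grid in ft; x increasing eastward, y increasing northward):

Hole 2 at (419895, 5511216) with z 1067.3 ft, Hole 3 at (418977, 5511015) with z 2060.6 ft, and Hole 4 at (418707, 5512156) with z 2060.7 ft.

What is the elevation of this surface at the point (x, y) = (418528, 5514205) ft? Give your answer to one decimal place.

Two edge vectors: Hole 2→Hole 3 = (-918, -201, 993.3), Hole 2→Hole 4 = (-1188, 940, 993.4).
Normal n = (Hole 2→Hole 3) × (Hole 2→Hole 4) = (-1133375.4, -268099.2, -1101708).
So ∂z/∂x = −n_x/n_z = −1.028743914 and ∂z/∂y = −n_y/n_z = −0.243348691.
Intercept c from Hole 2: 1067.3 + 431964.43 + 1341147.20 = 1774178.93.
At (418528, 5514205): z = −430558.1 − 1341874.6 + 1774178.93 = 1746.2 ft.

1746.2 ft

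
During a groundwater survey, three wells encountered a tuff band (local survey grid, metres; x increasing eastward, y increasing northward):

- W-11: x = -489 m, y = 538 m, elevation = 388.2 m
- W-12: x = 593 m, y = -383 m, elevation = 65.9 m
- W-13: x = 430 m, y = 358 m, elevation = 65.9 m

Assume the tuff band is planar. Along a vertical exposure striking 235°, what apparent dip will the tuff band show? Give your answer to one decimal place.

19.1°

Let the plane be z = a·x + b·y + c.
W-12−W-11: 1082a − 921b = −322.3;  W-13−W-11: 919a − 180b = −322.3.
Solving gives a = −0.36650, b = −0.08062.
Unit vector along 235° is (sin 235°, cos 235°) = (-0.8192, -0.5736).
Slope in that direction = a·(-0.8192) + b·(-0.5736) = 0.34646.
Apparent dip = arctan|0.34646| = 19.1° (true dip is 20.6°, so apparent ≤ true as expected).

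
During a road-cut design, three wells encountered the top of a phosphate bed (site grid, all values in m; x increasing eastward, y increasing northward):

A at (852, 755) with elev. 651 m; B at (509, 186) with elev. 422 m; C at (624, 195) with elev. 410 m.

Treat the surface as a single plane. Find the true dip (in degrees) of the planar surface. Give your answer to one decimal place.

Two edge vectors: A→B = (-343, -569, -229), A→C = (-228, -560, -241).
Normal n = (A→B) × (A→C) = (8889, -30451, 62348).
So ∂z/∂x = −n_x/n_z = −0.14257 and ∂z/∂y = −n_y/n_z = 0.48840.
Gradient magnitude |∇z| = √(a² + b²) = √(0.02033 + 0.23854) = 0.50879.
True dip = arctan(0.50879) = 27.0°, dipping toward SSE (azimuth ≈ 164°).

27.0°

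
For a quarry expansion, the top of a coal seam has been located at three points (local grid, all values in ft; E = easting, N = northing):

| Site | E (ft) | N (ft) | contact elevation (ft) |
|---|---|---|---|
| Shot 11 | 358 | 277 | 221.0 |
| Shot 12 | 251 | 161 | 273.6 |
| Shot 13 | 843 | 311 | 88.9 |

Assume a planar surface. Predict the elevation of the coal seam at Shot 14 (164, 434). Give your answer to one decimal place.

Two edge vectors: Shot 11→Shot 12 = (-107, -116, 52.6), Shot 11→Shot 13 = (485, 34, -132.1).
Normal n = (Shot 11→Shot 12) × (Shot 11→Shot 13) = (13535.2, 11376.3, 52622).
So ∂z/∂E = −n_x/n_z = −0.25722 and ∂z/∂N = −n_y/n_z = −0.21619.
Intercept c from Shot 11: 221 + 92.08 + 59.88 = 372.97.
At (164, 434): z = −42.2 − 93.8 + 372.97 = 237.0 ft.

237.0 ft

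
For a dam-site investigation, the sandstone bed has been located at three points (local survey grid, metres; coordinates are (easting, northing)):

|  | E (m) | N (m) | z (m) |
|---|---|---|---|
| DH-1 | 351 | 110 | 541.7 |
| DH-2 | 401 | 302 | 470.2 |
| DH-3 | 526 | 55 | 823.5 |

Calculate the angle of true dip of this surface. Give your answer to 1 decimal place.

Two edge vectors: DH-1→DH-2 = (50, 192, -71.5), DH-1→DH-3 = (175, -55, 281.8).
Normal n = (DH-1→DH-2) × (DH-1→DH-3) = (50173.1, -26602.5, -36350).
So ∂z/∂E = −n_x/n_z = 1.38028 and ∂z/∂N = −n_y/n_z = −0.73184.
Gradient magnitude |∇z| = √(a² + b²) = √(1.90517 + 0.53559) = 1.56229.
True dip = arctan(1.56229) = 57.4°, dipping toward WNW (azimuth ≈ 298°).

57.4°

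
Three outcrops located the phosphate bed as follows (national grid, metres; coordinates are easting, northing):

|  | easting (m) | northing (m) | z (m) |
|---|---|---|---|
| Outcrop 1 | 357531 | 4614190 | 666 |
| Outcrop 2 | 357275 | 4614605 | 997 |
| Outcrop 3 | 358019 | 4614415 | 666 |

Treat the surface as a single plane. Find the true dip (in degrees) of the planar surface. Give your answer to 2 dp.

34.36°

Two edge vectors: Outcrop 1→Outcrop 2 = (-256, 415, 331), Outcrop 1→Outcrop 3 = (488, 225, 0).
Normal n = (Outcrop 1→Outcrop 2) × (Outcrop 1→Outcrop 3) = (-74475, 161528, -260120).
So ∂z/∂easting = −n_x/n_z = −0.28631 and ∂z/∂northing = −n_y/n_z = 0.62097.
Gradient magnitude |∇z| = √(a² + b²) = √(0.08197 + 0.38561) = 0.68380.
True dip = arctan(0.68380) = 34.36°, dipping toward SSE (azimuth ≈ 155°).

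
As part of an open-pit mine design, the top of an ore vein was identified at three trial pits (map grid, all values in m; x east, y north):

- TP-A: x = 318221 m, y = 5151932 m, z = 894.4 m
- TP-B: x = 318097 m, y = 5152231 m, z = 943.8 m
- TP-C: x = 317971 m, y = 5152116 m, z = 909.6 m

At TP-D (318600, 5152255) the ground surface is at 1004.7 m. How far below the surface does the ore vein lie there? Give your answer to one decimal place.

Let the plane be z = a·x + b·y + c.
TP-B−TP-A: −124a + 299b = 49.4;  TP-C−TP-A: −250a + 184b = 15.2.
Solving gives a = 0.087511072, b = 0.201509608.
Then c = 894.4 − a·318221 − b·5151932 = −1065117.26.
At (318600, 5152255): z_contact = 27881.03 + 1038228.89 − 1065117.26 = 992.65 m.
Depth below ground = 1004.7 − 992.65 = 12.0 m.

12.0 m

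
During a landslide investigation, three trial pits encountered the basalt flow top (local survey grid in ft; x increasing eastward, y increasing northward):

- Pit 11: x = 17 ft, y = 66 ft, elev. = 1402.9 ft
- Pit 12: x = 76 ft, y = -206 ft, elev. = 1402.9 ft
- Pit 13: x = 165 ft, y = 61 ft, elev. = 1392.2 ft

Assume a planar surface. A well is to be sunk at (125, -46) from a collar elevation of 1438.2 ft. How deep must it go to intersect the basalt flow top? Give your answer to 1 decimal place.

Two edge vectors: Pit 11→Pit 12 = (59, -272, 0), Pit 11→Pit 13 = (148, -5, -10.7).
Normal n = (Pit 11→Pit 12) × (Pit 11→Pit 13) = (2910.4, 631.3, 39961).
So ∂z/∂x = −n_x/n_z = −0.07283 and ∂z/∂y = −n_y/n_z = −0.01580.
Intercept c from Pit 11: 1402.9 + 1.24 + 1.04 = 1405.18.
At (125, -46): z_contact = −9.10 + 0.73 + 1405.18 = 1396.80 ft.
Depth below ground = 1438.2 − 1396.80 = 41.4 ft.

41.4 ft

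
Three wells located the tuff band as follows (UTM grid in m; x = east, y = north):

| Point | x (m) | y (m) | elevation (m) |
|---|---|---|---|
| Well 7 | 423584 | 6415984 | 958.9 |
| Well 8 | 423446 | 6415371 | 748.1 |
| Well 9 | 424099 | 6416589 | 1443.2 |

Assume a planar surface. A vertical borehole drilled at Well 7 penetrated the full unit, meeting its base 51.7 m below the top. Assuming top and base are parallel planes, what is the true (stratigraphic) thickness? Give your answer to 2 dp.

41.34 m

Let the plane be z = a·x + b·y + c.
Well 8−Well 7: −138a − 613b = −210.8;  Well 9−Well 7: 515a + 605b = 484.3.
Solving gives a = 0.72928, b = 0.17971.
|∇z| = √(a²+b²) = 0.75109, so dip δ = arctan(0.75109) = 36.91°.
True thickness = vertical thickness × cos δ = 51.7 × cos 36.91° = 41.34 m.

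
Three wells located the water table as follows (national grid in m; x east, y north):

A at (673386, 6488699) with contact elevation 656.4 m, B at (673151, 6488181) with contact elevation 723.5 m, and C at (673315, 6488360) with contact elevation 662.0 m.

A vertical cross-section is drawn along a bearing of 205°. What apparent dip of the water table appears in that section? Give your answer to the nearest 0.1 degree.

Let the plane be z = a·x + b·y + c.
B−A: −235a − 518b = 67.1;  C−A: −71a − 339b = 5.6.
Solving gives a = −0.46275, b = 0.08040.
Unit vector along 205° is (sin 205°, cos 205°) = (-0.4226, -0.9063).
Slope in that direction = a·(-0.4226) + b·(-0.9063) = 0.12270.
Apparent dip = arctan|0.12270| = 7.0° (true dip is 25.2°, so apparent ≤ true as expected).

7.0°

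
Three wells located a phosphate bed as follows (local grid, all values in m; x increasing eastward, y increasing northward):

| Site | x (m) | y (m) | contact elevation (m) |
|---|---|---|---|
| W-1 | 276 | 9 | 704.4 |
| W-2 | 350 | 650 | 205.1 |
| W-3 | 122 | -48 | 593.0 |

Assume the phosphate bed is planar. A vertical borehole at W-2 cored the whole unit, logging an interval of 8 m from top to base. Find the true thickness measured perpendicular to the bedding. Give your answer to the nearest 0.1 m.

Two edge vectors: W-1→W-2 = (74, 641, -499.3), W-1→W-3 = (-154, -57, -111.4).
Normal n = (W-1→W-2) × (W-1→W-3) = (-99867.5, 85135.8, 94496).
So ∂z/∂x = −n_x/n_z = 1.05684 and ∂z/∂y = −n_y/n_z = −0.90095.
|∇z| = √(a²+b²) = 1.38875, so dip δ = arctan(1.38875) = 54.24°.
True thickness = vertical thickness × cos δ = 8 × cos 54.24° = 4.7 m.

4.7 m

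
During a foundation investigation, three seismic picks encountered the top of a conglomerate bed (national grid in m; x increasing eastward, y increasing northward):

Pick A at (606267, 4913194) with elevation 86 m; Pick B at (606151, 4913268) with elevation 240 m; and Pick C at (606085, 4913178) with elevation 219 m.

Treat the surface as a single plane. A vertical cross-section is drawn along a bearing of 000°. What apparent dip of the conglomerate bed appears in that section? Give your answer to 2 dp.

Let the plane be z = a·x + b·y + c.
Pick B−Pick A: −116a + 74b = 154;  Pick C−Pick A: −182a − 16b = 133.
Solving gives a = −0.80305, b = 0.82224.
Unit vector along 000° is (sin 0°, cos 0°) = (0.0000, 1.0000).
Slope in that direction = a·(0.0000) + b·(1.0000) = 0.82224.
Apparent dip = arctan|0.82224| = 39.43° (true dip is 49.0°, so apparent ≤ true as expected).

39.43°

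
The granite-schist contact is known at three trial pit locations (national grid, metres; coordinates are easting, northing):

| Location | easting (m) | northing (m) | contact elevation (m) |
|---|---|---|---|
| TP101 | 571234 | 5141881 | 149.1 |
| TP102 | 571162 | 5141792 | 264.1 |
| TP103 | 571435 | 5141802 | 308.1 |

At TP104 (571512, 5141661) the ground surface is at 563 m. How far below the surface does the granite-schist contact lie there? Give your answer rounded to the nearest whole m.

Two edge vectors: TP101→TP102 = (-72, -89, 115), TP101→TP103 = (201, -79, 159).
Normal n = (TP101→TP102) × (TP101→TP103) = (-5066, 34563, 23577).
So ∂z/∂easting = −n_x/n_z = 0.21487042 and ∂z/∂northing = −n_y/n_z = −1.46596259.
Intercept c from TP101: 149.1 − 122741.29 + 7537805.19 = 7415213.00.
At (571512, 5141661): z_contact = 122801.0 − 7537482.7 + 7415213.00 = 531.3 m.
Depth below ground = 563 − 531.3 = 32 m.

32 m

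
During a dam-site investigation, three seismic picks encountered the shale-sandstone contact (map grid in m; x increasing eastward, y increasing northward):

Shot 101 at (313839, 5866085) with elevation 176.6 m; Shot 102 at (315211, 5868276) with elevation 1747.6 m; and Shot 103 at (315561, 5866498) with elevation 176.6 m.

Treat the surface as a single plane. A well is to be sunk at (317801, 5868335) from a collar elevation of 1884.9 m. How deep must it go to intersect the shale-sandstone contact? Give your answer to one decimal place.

611.6 m

Two edge vectors: Shot 101→Shot 102 = (1372, 2191, 1571), Shot 101→Shot 103 = (1722, 413, 0).
Normal n = (Shot 101→Shot 102) × (Shot 101→Shot 103) = (-648823, 2705262, -3206266).
So ∂z/∂x = −n_x/n_z = −0.202360939 and ∂z/∂y = −n_y/n_z = 0.843742222.
Intercept c from Shot 101: 176.6 + 63508.75 − 4949463.59 = −4885778.24.
At (317801, 5868335): z_contact = −64310.51 + 4951362.01 − 4885778.24 = 1273.27 m.
Depth below ground = 1884.9 − 1273.27 = 611.6 m.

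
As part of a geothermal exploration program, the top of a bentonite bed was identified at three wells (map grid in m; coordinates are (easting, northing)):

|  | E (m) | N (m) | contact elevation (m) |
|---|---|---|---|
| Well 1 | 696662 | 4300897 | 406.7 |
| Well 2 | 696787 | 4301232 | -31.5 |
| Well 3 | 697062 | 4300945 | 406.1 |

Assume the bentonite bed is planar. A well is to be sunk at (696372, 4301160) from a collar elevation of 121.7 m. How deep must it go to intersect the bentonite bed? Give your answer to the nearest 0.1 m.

Let the plane be z = a·E + b·N + c.
Well 2−Well 1: 125a + 335b = −438.2;  Well 3−Well 1: 400a + 48b = −0.6.
Solving gives a = 0.162754688, b = −1.368789063.
Then c = 406.7 − a·696662 − b·4300897 = 5774042.47.
At (696372, 4301160): z_contact = 113337.81 − 5887380.76 + 5774042.47 = -0.49 m.
Depth below ground = 121.7 − (-0.49) = 122.2 m.

122.2 m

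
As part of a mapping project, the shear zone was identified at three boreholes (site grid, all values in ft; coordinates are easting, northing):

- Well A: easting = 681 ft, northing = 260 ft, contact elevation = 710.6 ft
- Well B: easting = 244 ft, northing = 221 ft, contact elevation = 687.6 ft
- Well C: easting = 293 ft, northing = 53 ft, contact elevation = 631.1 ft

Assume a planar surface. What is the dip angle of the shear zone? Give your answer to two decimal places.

Two edge vectors: Well A→Well B = (-437, -39, -23), Well A→Well C = (-388, -207, -79.5).
Normal n = (Well A→Well B) × (Well A→Well C) = (-1660.5, -25817.5, 75327).
So ∂z/∂easting = −n_x/n_z = 0.02204 and ∂z/∂northing = −n_y/n_z = 0.34274.
Gradient magnitude |∇z| = √(a² + b²) = √(0.00049 + 0.11747) = 0.34345.
True dip = arctan(0.34345) = 18.95°, dipping toward S (azimuth ≈ 184°).

18.95°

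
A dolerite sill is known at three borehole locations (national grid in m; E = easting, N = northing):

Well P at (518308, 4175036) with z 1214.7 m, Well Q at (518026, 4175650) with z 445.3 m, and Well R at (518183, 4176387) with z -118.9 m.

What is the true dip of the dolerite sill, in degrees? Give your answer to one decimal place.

49.5°

Let the plane be z = a·E + b·N + c.
Well Q−Well P: −282a + 614b = −769.4;  Well R−Well P: −125a + 1351b = −1333.6.
Solving gives a = 0.72520, b = −0.92002.
Gradient magnitude |∇z| = √(a² + b²) = √(0.52591 + 0.84644) = 1.17148.
True dip = arctan(1.17148) = 49.5°, dipping toward NW (azimuth ≈ 322°).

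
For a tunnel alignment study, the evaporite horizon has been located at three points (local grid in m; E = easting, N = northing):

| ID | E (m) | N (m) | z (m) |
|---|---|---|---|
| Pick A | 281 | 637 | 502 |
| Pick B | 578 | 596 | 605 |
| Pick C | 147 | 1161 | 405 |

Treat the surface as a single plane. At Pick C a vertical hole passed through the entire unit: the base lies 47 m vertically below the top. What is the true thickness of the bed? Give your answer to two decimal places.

Let the plane be z = a·E + b·N + c.
Pick B−Pick A: 297a − 41b = 103;  Pick C−Pick A: −134a + 524b = −97.
Solving gives a = 0.33300, b = −0.09996.
|∇z| = √(a²+b²) = 0.34768, so dip δ = arctan(0.34768) = 19.17°.
True thickness = vertical thickness × cos δ = 47 × cos 19.17° = 44.39 m.

44.39 m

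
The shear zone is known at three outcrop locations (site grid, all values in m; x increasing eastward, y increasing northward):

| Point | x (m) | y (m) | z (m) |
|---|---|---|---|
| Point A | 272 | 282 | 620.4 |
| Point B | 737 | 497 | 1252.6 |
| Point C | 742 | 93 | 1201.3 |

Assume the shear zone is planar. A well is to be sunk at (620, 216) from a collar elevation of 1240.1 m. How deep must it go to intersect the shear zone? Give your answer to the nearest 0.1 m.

Two edge vectors: Point A→Point B = (465, 215, 632.2), Point A→Point C = (470, -189, 580.9).
Normal n = (Point A→Point B) × (Point A→Point C) = (244379.3, 27015.5, -188935).
So ∂z/∂x = −n_x/n_z = 1.29346 and ∂z/∂y = −n_y/n_z = 0.14299.
Intercept c from Point A: 620.4 − 351.82 − 40.32 = 228.26.
At (620, 216): z_contact = 801.94 + 30.89 + 228.26 = 1061.09 m.
Depth below ground = 1240.1 − 1061.09 = 179.0 m.

179.0 m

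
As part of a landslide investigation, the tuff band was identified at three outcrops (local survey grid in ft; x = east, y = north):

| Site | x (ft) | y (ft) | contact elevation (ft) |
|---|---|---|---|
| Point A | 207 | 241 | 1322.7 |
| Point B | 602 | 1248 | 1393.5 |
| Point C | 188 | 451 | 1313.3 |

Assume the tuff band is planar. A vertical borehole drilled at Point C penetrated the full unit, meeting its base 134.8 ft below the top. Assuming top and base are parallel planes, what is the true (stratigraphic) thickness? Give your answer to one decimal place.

Two edge vectors: Point A→Point B = (395, 1007, 70.8), Point A→Point C = (-19, 210, -9.4).
Normal n = (Point A→Point B) × (Point A→Point C) = (-24333.8, 2367.8, 102083).
So ∂z/∂x = −n_x/n_z = 0.23837 and ∂z/∂y = −n_y/n_z = −0.02319.
|∇z| = √(a²+b²) = 0.23950, so dip δ = arctan(0.23950) = 13.47°.
True thickness = vertical thickness × cos δ = 134.8 × cos 13.47° = 131.1 ft.

131.1 ft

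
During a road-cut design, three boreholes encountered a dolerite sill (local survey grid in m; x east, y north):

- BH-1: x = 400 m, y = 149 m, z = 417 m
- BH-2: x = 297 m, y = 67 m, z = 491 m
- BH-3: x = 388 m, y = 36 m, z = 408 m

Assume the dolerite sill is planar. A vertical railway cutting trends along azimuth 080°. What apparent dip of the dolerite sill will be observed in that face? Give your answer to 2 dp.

39.06°

Two edge vectors: BH-1→BH-2 = (-103, -82, 74), BH-1→BH-3 = (-12, -113, -9).
Normal n = (BH-1→BH-2) × (BH-1→BH-3) = (9100, -1815, 10655).
So ∂z/∂x = −n_x/n_z = −0.85406 and ∂z/∂y = −n_y/n_z = 0.17034.
Unit vector along 080° is (sin 80°, cos 80°) = (0.9848, 0.1736).
Slope in that direction = a·(0.9848) + b·(0.1736) = −0.81150.
Apparent dip = arctan|0.81150| = 39.06° (true dip is 41.1°, so apparent ≤ true as expected).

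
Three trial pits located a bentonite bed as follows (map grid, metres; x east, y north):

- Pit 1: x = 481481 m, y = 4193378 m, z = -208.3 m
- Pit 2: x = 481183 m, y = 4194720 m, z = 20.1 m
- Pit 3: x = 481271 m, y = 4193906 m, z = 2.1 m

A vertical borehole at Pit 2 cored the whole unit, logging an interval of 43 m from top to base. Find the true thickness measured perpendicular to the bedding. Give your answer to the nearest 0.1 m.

26.2 m

Two edge vectors: Pit 1→Pit 2 = (-298, 1342, 228.4), Pit 1→Pit 3 = (-210, 528, 210.4).
Normal n = (Pit 1→Pit 2) × (Pit 1→Pit 3) = (161761.6, 14735.2, 124476).
So ∂z/∂x = −n_x/n_z = −1.29954 and ∂z/∂y = −n_y/n_z = −0.11838.
|∇z| = √(a²+b²) = 1.30492, so dip δ = arctan(1.30492) = 52.54°.
True thickness = vertical thickness × cos δ = 43 × cos 52.54° = 26.2 m.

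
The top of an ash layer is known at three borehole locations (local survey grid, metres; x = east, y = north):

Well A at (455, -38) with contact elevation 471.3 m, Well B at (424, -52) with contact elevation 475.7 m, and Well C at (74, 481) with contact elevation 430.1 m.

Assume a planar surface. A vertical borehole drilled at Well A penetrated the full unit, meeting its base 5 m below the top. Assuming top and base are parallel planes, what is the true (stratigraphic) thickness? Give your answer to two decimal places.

Let the plane be z = a·x + b·y + c.
Well B−Well A: −31a − 14b = 4.4;  Well C−Well A: −381a + 519b = −41.2.
Solving gives a = −0.07967, b = −0.13787.
|∇z| = √(a²+b²) = 0.15924, so dip δ = arctan(0.15924) = 9.05°.
True thickness = vertical thickness × cos δ = 5 × cos 9.05° = 4.94 m.

4.94 m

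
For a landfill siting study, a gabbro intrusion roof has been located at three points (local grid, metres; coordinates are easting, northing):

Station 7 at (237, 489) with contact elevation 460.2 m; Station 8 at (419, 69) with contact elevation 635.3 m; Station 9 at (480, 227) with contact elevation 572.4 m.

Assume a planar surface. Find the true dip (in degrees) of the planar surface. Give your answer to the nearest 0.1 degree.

Let the plane be z = a·easting + b·northing + c.
Station 8−Station 7: 182a − 420b = 175.1;  Station 9−Station 7: 243a − 262b = 112.2.
Solving gives a = 0.02295, b = −0.40696.
Gradient magnitude |∇z| = √(a² + b²) = √(0.00053 + 0.16562) = 0.40761.
True dip = arctan(0.40761) = 22.2°, dipping toward N (azimuth ≈ 357°).

22.2°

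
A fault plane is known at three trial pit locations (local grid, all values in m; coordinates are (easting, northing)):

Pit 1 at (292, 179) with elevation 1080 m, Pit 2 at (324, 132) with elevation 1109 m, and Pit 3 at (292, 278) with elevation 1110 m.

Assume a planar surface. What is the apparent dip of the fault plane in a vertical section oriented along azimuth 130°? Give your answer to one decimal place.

Two edge vectors: Pit 1→Pit 2 = (32, -47, 29), Pit 1→Pit 3 = (0, 99, 30).
Normal n = (Pit 1→Pit 2) × (Pit 1→Pit 3) = (-4281, -960, 3168).
So ∂z/∂E = −n_x/n_z = 1.35133 and ∂z/∂N = −n_y/n_z = 0.30303.
Unit vector along 130° is (sin 130°, cos 130°) = (0.7660, -0.6428).
Slope in that direction = a·(0.7660) + b·(-0.6428) = 0.84039.
Apparent dip = arctan|0.84039| = 40.0° (true dip is 54.2°, so apparent ≤ true as expected).

40.0°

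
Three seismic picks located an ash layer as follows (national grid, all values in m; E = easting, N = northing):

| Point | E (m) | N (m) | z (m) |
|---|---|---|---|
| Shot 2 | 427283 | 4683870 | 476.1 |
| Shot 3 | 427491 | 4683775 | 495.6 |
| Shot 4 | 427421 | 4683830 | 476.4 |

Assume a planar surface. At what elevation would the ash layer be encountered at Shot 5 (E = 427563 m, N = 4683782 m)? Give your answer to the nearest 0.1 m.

Let the plane be z = a·E + b·N + c.
Shot 3−Shot 2: 208a − 95b = 19.5;  Shot 4−Shot 2: 138a − 40b = 0.3.
Solving gives a = −0.156889353, b = −0.548768267.
Then c = 476.1 − a·427283 − b·4683870 = 2637871.48.
At (427563, 4683782): z = −67080.1 − 2570310.9 + 2637871.48 = 480.5 m.

480.5 m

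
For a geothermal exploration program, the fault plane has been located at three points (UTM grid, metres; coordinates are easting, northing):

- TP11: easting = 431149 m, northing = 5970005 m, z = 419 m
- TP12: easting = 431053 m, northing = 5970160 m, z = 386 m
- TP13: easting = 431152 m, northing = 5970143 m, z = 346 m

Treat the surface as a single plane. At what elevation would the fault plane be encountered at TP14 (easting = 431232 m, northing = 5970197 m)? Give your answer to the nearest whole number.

Two edge vectors: TP11→TP12 = (-96, 155, -33), TP11→TP13 = (3, 138, -73).
Normal n = (TP11→TP12) × (TP11→TP13) = (-6761, -7107, -13713).
So ∂z/∂easting = −n_x/n_z = −0.49303581 and ∂z/∂northing = −n_y/n_z = −0.51826734.
Intercept c from TP11: 419 + 212571.89 + 3094058.60 = 3307049.49.
At (431232, 5970197): z = −212612.8 − 3094158.1 + 3307049.49 = 278.6 m.

279 m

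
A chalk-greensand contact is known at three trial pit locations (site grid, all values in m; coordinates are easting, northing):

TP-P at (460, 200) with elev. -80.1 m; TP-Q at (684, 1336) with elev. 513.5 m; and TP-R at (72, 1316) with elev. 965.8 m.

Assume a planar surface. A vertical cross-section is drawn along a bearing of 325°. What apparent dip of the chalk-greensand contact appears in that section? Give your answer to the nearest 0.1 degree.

Two edge vectors: TP-P→TP-Q = (224, 1136, 593.6), TP-P→TP-R = (-388, 1116, 1045.9).
Normal n = (TP-P→TP-Q) × (TP-P→TP-R) = (525684.8, -464598.4, 690752).
So ∂z/∂easting = −n_x/n_z = −0.76103 and ∂z/∂northing = −n_y/n_z = 0.67260.
Unit vector along 325° is (sin 325°, cos 325°) = (-0.5736, 0.8192).
Slope in that direction = a·(-0.5736) + b·(0.8192) = 0.98747.
Apparent dip = arctan|0.98747| = 44.6° (true dip is 45.4°, so apparent ≤ true as expected).

44.6°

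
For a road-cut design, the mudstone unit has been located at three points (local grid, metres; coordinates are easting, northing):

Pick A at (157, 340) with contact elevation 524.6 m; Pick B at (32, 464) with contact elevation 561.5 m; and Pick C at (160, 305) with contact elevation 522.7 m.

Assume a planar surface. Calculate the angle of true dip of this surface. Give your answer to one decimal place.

14.9°

Two edge vectors: Pick A→Pick B = (-125, 124, 36.9), Pick A→Pick C = (3, -35, -1.9).
Normal n = (Pick A→Pick B) × (Pick A→Pick C) = (1055.9, -126.8, 4003).
So ∂z/∂easting = −n_x/n_z = −0.26378 and ∂z/∂northing = −n_y/n_z = 0.03168.
Gradient magnitude |∇z| = √(a² + b²) = √(0.06958 + 0.00100) = 0.26567.
True dip = arctan(0.26567) = 14.9°, dipping toward E (azimuth ≈ 097°).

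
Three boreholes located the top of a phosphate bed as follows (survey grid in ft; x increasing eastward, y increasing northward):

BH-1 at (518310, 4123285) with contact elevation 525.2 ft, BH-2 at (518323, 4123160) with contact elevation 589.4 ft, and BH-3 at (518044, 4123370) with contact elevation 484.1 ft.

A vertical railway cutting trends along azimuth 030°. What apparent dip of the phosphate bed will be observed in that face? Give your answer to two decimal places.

24.26°

Two edge vectors: BH-1→BH-2 = (13, -125, 64.2), BH-1→BH-3 = (-266, 85, -41.1).
Normal n = (BH-1→BH-2) × (BH-1→BH-3) = (-319.5, -16542.9, -32145).
So ∂z/∂x = −n_x/n_z = −0.00994 and ∂z/∂y = −n_y/n_z = −0.51463.
Unit vector along 030° is (sin 30°, cos 30°) = (0.5000, 0.8660).
Slope in that direction = a·(0.5000) + b·(0.8660) = −0.45066.
Apparent dip = arctan|0.45066| = 24.26° (true dip is 27.2°, so apparent ≤ true as expected).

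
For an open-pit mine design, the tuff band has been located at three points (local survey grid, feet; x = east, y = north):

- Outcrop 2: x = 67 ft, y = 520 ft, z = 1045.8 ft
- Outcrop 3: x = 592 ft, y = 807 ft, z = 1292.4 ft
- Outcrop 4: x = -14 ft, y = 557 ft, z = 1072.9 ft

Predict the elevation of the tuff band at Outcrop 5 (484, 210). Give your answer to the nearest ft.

810 ft

Let the plane be z = a·x + b·y + c.
Outcrop 3−Outcrop 2: 525a + 287b = 246.6;  Outcrop 4−Outcrop 2: −81a + 37b = 27.1.
Solving gives a = 0.03155, b = 0.80151.
Then c = 1045.8 − a·67 − b·520 = 626.90.
At (484, 210): z = 15.3 + 168.3 + 626.90 = 810.5 ft.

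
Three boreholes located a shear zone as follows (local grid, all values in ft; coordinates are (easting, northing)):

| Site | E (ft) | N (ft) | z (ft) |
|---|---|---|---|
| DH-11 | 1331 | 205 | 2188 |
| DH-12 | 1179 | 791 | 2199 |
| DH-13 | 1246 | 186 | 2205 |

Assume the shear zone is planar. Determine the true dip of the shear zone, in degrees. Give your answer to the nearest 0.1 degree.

11.1°

Two edge vectors: DH-11→DH-12 = (-152, 586, 11), DH-11→DH-13 = (-85, -19, 17).
Normal n = (DH-11→DH-12) × (DH-11→DH-13) = (10171, 1649, 52698).
So ∂z/∂E = −n_x/n_z = −0.19301 and ∂z/∂N = −n_y/n_z = −0.03129.
Gradient magnitude |∇z| = √(a² + b²) = √(0.03725 + 0.00098) = 0.19553.
True dip = arctan(0.19553) = 11.1°, dipping toward E (azimuth ≈ 081°).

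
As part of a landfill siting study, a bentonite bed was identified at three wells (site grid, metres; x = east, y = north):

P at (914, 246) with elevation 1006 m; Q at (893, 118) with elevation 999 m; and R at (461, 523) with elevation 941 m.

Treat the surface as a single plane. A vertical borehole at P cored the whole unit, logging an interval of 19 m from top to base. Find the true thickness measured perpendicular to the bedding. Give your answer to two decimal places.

18.75 m

Let the plane be z = a·x + b·y + c.
Q−P: −21a − 128b = −7;  R−P: −453a + 277b = −65.
Solving gives a = 0.16080, b = 0.02831.
|∇z| = √(a²+b²) = 0.16327, so dip δ = arctan(0.16327) = 9.27°.
True thickness = vertical thickness × cos δ = 19 × cos 9.27° = 18.75 m.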